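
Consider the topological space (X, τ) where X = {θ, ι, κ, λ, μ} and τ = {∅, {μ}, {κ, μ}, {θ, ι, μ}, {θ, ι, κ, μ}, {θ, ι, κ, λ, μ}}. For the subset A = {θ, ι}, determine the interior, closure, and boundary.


int(A) = ∅, cl(A) = {θ, ι, λ}, ∂A = {θ, ι, λ}.

Closed sets in (X, τ) are complements of opens:
  closed(X, τ) = {∅, {λ}, {κ, λ}, {θ, ι, λ}, {θ, ι, κ, λ}, {θ, ι, κ, λ, μ}}.
int(A) = ⋃ {U ∈ τ : U ⊆ A}. Opens contained in A: ∅.
Taking the union of these: int(A) = ∅.
cl(A) = ⋂ {C closed : A ⊆ C}. Closed sets containing A: {θ, ι, λ}, {θ, ι, κ, λ}, {θ, ι, κ, λ, μ}.
Intersecting these: cl(A) = {θ, ι, λ}.
∂A = cl(A) ∖ int(A) = {θ, ι, λ} ∖ ∅ = {θ, ι, λ}.


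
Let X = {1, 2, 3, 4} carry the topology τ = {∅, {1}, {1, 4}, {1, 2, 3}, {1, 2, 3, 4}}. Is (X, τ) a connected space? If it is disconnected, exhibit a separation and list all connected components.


(X, τ) is connected.

Find clopen sets (U ∈ τ with X ∖ U ∈ τ):
  U = ∅, X ∖ U = {1, 2, 3, 4} — both open, so U is clopen.
  U = {1, 2, 3, 4}, X ∖ U = ∅ — both open, so U is clopen.
Only trivial clopens (∅ and X) exist, so (X, τ) is connected.
Compute connected components by grouping points that agree on all clopens:
  component: {1, 2, 3, 4}


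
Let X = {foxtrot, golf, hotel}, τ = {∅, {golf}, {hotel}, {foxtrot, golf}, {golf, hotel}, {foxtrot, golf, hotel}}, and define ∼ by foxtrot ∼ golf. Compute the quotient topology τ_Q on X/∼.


X/∼ = {[foxtrot=golf], [hotel]}; |τ_Q| = 4.

Equivalence classes: [foxtrot=golf], [hotel].
Quotient map π: X → X/∼ sends foxtrot ↦ [foxtrot=golf], golf ↦ [foxtrot=golf], hotel ↦ [hotel].
For each subset V ⊆ X/∼, compute π^{-1}(V) ⊆ X and check whether π^{-1}(V) ∈ τ. V is open in τ_Q iff π^{-1}(V) ∈ τ.
  V = {}: π^{-1}(V) = ∅ ∈ τ ✓.
  V = {[foxtrot=golf]}: π^{-1}(V) = {foxtrot, golf} ∈ τ ✓.
  V = {[hotel]}: π^{-1}(V) = {hotel} ∈ τ ✓.
  V = {[foxtrot=golf], [hotel]}: π^{-1}(V) = {foxtrot, golf, hotel} ∈ τ ✓.
Open sets in the quotient: τ_Q = {{}, {[foxtrot=golf]}, {[hotel]}, {[foxtrot=golf], [hotel]}} (4 elements).


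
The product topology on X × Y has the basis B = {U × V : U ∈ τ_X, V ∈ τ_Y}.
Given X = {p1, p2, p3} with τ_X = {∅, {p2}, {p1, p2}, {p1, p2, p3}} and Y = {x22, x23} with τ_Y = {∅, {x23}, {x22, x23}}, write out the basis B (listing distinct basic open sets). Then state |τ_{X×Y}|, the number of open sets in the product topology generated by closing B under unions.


Basis B = {∅ × ∅, {p2} × {x23}, {p1, p2} × {x23}, {p2} × {x22, x23}, {p1, p2, p3} × {x23}, {p1, p2} × {x22, x23}, {p1, p2, p3} × {x22, x23}}; |τ_{X×Y}| = 10.

Enumerate products U × V with U ∈ τ_X, V ∈ τ_Y (deduplicated):
  ∅ × ∅ = {} (∅)
  {p2} × {x23} = {(p2,x23)}
  {p1, p2} × {x23} = {(p1,x23), (p2,x23)}
  {p2} × {x22, x23} = {(p2,x22), (p2,x23)}
  {p1, p2, p3} × {x23} = {(p1,x23), (p2,x23), (p3,x23)}
  {p1, p2} × {x22, x23} = {(p1,x22), (p1,x23), (p2,x22), (p2,x23)}
  {p1, p2, p3} × {x22, x23} = {(p1,x22), (p1,x23), (p2,x22), (p2,x23), (p3,x22), (p3,x23)}
These 7 distinct sets form the basis B.
Close under arbitrary unions to get τ_{X×Y}; counting gives |τ_{X×Y}| = 10.


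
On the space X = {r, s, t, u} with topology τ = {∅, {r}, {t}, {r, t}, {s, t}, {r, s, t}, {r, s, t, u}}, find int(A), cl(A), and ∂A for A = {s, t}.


int(A) = {s, t}, cl(A) = {s, t, u}, ∂A = {u}.

Closed sets in (X, τ) are complements of opens:
  closed(X, τ) = {∅, {u}, {r, u}, {s, u}, {r, s, u}, {s, t, u}, {r, s, t, u}}.
int(A) = ⋃ {U ∈ τ : U ⊆ A}. Opens contained in A: ∅, {t}, {s, t}.
Taking the union of these: int(A) = {s, t}.
cl(A) = ⋂ {C closed : A ⊆ C}. Closed sets containing A: {s, t, u}, {r, s, t, u}.
Intersecting these: cl(A) = {s, t, u}.
∂A = cl(A) ∖ int(A) = {s, t, u} ∖ {s, t} = {u}.


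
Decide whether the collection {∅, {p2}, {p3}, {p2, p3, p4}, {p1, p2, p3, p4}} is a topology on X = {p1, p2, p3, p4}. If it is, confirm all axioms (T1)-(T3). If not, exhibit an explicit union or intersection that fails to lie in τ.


τ is NOT a topology on X.

Axiom (T1): ∅ ∈ τ? Yes; X ∈ τ? Yes.
Axiom (T2/T3): check pairwise unions and intersections of members of τ.
Counterexample for (T2): {p2} ∪ {p3} = {p2, p3} ∉ τ. Therefore τ is NOT a topology.


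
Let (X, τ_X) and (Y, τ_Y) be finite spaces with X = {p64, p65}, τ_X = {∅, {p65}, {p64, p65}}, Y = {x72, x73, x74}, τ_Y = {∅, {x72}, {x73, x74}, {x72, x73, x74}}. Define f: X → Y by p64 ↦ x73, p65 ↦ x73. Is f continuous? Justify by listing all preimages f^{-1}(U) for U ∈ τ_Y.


f IS continuous.

Compute f^{-1}(U) for each U ∈ τ_Y:
  U = ∅: f^{-1}(U) = ∅ ∈ τ_X ✓.
  U = {x72}: f^{-1}(U) = ∅ ∈ τ_X ✓.
  U = {x73, x74}: f^{-1}(U) = {p64, p65} ∈ τ_X ✓.
  U = {x72, x73, x74}: f^{-1}(U) = {p64, p65} ∈ τ_X ✓.
Every preimage lies in τ_X, so f IS continuous.


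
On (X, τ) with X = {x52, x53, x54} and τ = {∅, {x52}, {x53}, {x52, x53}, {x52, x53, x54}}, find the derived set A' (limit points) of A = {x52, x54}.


A' = {x54}

For each x ∈ X, list the open sets U ∈ τ with x ∈ U, then check whether U ∩ (A ∖ {x}) ≠ ∅ for every such U.
  x = x52: open {x52} ∋ x has {x52} ∩ (A ∖ {x52}) = ∅, so x is NOT a limit point.
  x = x53: open {x53} ∋ x has {x53} ∩ (A ∖ {x53}) = ∅, so x is NOT a limit point.
  x = x54: opens ∋ x are {x52, x53, x54}; each meets A ∖ {x54}, so x IS a limit point.
Collecting: A' = {x54}.


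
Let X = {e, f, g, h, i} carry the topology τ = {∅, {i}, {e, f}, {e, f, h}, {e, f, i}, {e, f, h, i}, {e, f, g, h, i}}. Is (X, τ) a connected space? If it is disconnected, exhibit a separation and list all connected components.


(X, τ) is connected.

Find clopen sets (U ∈ τ with X ∖ U ∈ τ):
  U = ∅, X ∖ U = {e, f, g, h, i} — both open, so U is clopen.
  U = {e, f, g, h, i}, X ∖ U = ∅ — both open, so U is clopen.
Only trivial clopens (∅ and X) exist, so (X, τ) is connected.
Compute connected components by grouping points that agree on all clopens:
  component: {e, f, g, h, i}


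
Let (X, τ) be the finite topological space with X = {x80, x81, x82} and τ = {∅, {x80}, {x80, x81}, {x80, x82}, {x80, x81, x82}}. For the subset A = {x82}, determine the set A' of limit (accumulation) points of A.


A' = ∅

For each x ∈ X, list the open sets U ∈ τ with x ∈ U, then check whether U ∩ (A ∖ {x}) ≠ ∅ for every such U.
  x = x80: open {x80} ∋ x has {x80} ∩ (A ∖ {x80}) = ∅, so x is NOT a limit point.
  x = x81: open {x80, x81} ∋ x has {x80, x81} ∩ (A ∖ {x81}) = ∅, so x is NOT a limit point.
  x = x82: open {x80, x82} ∋ x has {x80, x82} ∩ (A ∖ {x82}) = ∅, so x is NOT a limit point.
Collecting: A' = ∅.


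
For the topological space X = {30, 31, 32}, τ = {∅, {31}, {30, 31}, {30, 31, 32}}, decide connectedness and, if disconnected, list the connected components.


(X, τ) is connected.

Find clopen sets (U ∈ τ with X ∖ U ∈ τ):
  U = ∅, X ∖ U = {30, 31, 32} — both open, so U is clopen.
  U = {30, 31, 32}, X ∖ U = ∅ — both open, so U is clopen.
Only trivial clopens (∅ and X) exist, so (X, τ) is connected.
Compute connected components by grouping points that agree on all clopens:
  component: {30, 31, 32}


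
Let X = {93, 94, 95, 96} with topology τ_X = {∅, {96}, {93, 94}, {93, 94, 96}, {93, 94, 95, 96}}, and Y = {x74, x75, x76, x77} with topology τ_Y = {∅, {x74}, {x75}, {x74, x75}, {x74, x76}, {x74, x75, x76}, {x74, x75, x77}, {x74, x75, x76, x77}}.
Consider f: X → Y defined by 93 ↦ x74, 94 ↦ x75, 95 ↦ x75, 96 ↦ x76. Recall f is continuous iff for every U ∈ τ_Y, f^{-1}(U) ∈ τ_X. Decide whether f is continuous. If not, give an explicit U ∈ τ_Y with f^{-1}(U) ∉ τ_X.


f is NOT continuous.

Compute f^{-1}(U) for each U ∈ τ_Y:
  U = ∅: f^{-1}(U) = ∅ ∈ τ_X ✓.
  U = {x74}: f^{-1}(U) = {93} ∉ τ_X ✗.
  U = {x75}: f^{-1}(U) = {94, 95} ∉ τ_X ✗.
  U = {x74, x75}: f^{-1}(U) = {93, 94, 95} ∉ τ_X ✗.
  U = {x74, x76}: f^{-1}(U) = {93, 96} ∉ τ_X ✗.
  U = {x74, x75, x76}: f^{-1}(U) = {93, 94, 95, 96} ∈ τ_X ✓.
  U = {x74, x75, x77}: f^{-1}(U) = {93, 94, 95} ∉ τ_X ✗.
  U = {x74, x75, x76, x77}: f^{-1}(U) = {93, 94, 95, 96} ∈ τ_X ✓.
Found U = {x74} with f^{-1}(U) = {93} not in τ_X. Therefore f is NOT continuous.


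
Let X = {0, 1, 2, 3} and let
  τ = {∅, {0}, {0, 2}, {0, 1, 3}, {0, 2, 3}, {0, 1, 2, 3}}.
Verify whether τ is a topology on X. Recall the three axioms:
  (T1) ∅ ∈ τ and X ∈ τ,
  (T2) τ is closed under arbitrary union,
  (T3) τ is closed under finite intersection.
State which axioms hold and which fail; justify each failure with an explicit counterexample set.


τ is NOT a topology on X.

Axiom (T1): ∅ ∈ τ? Yes; X ∈ τ? Yes.
Axiom (T2/T3): check pairwise unions and intersections of members of τ.
Counterexample for (T3): {0, 1, 3} ∩ {0, 2, 3} = {0, 3} ∉ τ. Therefore τ is NOT a topology.


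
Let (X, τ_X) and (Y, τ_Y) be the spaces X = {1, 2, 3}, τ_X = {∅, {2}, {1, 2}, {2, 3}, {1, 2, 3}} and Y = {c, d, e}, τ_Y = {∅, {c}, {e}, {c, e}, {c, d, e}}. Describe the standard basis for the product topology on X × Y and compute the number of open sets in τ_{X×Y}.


Basis B = {∅ × ∅, {2} × {c}, {2} × {e}, {1, 2} × {c}, {1, 2} × {e}, {2} × {c, e}, {2, 3} × {c}, {2, 3} × {e}, {1, 2, 3} × {c}, {1, 2, 3} × {e}, {2} × {c, d, e}, {1, 2} × {c, e}, {2, 3} × {c, e}, {1, 2} × {c, d, e}, {1, 2, 3} × {c, e}, {2, 3} × {c, d, e}, {1, 2, 3} × {c, d, e}}; |τ_{X×Y}| = 50.

Enumerate products U × V with U ∈ τ_X, V ∈ τ_Y (deduplicated):
  ∅ × ∅ = {} (∅)
  {2} × {c} = {(2,c)}
  {2} × {e} = {(2,e)}
  {1, 2} × {c} = {(1,c), (2,c)}
  {1, 2} × {e} = {(1,e), (2,e)}
  {2} × {c, e} = {(2,c), (2,e)}
  {2, 3} × {c} = {(2,c), (3,c)}
  {2, 3} × {e} = {(2,e), (3,e)}
  {1, 2, 3} × {c} = {(1,c), (2,c), (3,c)}
  {1, 2, 3} × {e} = {(1,e), (2,e), (3,e)}
  {2} × {c, d, e} = {(2,c), (2,d), (2,e)}
  {1, 2} × {c, e} = {(1,c), (1,e), (2,c), (2,e)}
  {2, 3} × {c, e} = {(2,c), (2,e), (3,c), (3,e)}
  {1, 2} × {c, d, e} = {(1,c), (1,d), (1,e), (2,c), (2,d), (2,e)}
  {1, 2, 3} × {c, e} = {(1,c), (1,e), (2,c), (2,e), (3,c), (3,e)}
  {2, 3} × {c, d, e} = {(2,c), (2,d), (2,e), (3,c), (3,d), (3,e)}
  {1, 2, 3} × {c, d, e} = {(1,c), (1,d), (1,e), (2,c), (2,d), (2,e), (3,c), (3,d), (3,e)}
These 17 distinct sets form the basis B.
Close under arbitrary unions to get τ_{X×Y}; counting gives |τ_{X×Y}| = 50.


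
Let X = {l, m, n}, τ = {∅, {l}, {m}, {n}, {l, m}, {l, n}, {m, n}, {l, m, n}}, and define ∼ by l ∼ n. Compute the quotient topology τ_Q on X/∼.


X/∼ = {[l=n], [m]}; |τ_Q| = 4.

Equivalence classes: [l=n], [m].
Quotient map π: X → X/∼ sends l ↦ [l=n], m ↦ [m], n ↦ [l=n].
For each subset V ⊆ X/∼, compute π^{-1}(V) ⊆ X and check whether π^{-1}(V) ∈ τ. V is open in τ_Q iff π^{-1}(V) ∈ τ.
  V = {}: π^{-1}(V) = ∅ ∈ τ ✓.
  V = {[l=n]}: π^{-1}(V) = {l, n} ∈ τ ✓.
  V = {[m]}: π^{-1}(V) = {m} ∈ τ ✓.
  V = {[l=n], [m]}: π^{-1}(V) = {l, m, n} ∈ τ ✓.
Open sets in the quotient: τ_Q = {{}, {[l=n]}, {[m]}, {[l=n], [m]}} (4 elements).


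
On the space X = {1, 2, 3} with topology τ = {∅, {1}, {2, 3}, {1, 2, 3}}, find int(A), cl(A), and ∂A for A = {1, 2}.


int(A) = {1}, cl(A) = {1, 2, 3}, ∂A = {2, 3}.

Closed sets in (X, τ) are complements of opens:
  closed(X, τ) = {∅, {1}, {2, 3}, {1, 2, 3}}.
int(A) = ⋃ {U ∈ τ : U ⊆ A}. Opens contained in A: ∅, {1}.
Taking the union of these: int(A) = {1}.
cl(A) = ⋂ {C closed : A ⊆ C}. Closed sets containing A: {1, 2, 3}.
Intersecting these: cl(A) = {1, 2, 3}.
∂A = cl(A) ∖ int(A) = {1, 2, 3} ∖ {1} = {2, 3}.


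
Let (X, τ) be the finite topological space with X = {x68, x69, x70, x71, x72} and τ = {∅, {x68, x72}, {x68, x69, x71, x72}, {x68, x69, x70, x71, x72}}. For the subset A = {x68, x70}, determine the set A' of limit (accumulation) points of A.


A' = {x69, x70, x71, x72}

For each x ∈ X, list the open sets U ∈ τ with x ∈ U, then check whether U ∩ (A ∖ {x}) ≠ ∅ for every such U.
  x = x68: open {x68, x72} ∋ x has {x68, x72} ∩ (A ∖ {x68}) = ∅, so x is NOT a limit point.
  x = x69: opens ∋ x are {x68, x69, x71, x72}, {x68, x69, x70, x71, x72}; each meets A ∖ {x69}, so x IS a limit point.
  x = x70: opens ∋ x are {x68, x69, x70, x71, x72}; each meets A ∖ {x70}, so x IS a limit point.
  x = x71: opens ∋ x are {x68, x69, x71, x72}, {x68, x69, x70, x71, x72}; each meets A ∖ {x71}, so x IS a limit point.
  x = x72: opens ∋ x are {x68, x72}, {x68, x69, x71, x72}, {x68, x69, x70, x71, x72}; each meets A ∖ {x72}, so x IS a limit point.
Collecting: A' = {x69, x70, x71, x72}.


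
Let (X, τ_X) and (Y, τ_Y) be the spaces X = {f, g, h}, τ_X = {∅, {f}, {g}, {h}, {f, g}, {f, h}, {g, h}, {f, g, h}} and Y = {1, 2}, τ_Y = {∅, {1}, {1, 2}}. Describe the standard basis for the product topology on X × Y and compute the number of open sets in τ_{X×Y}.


Basis B = {∅ × ∅, {f} × {1}, {g} × {1}, {h} × {1}, {f} × {1, 2}, {f, g} × {1}, {f, h} × {1}, {g} × {1, 2}, {g, h} × {1}, {h} × {1, 2}, {f, g, h} × {1}, {f, g} × {1, 2}, {f, h} × {1, 2}, {g, h} × {1, 2}, {f, g, h} × {1, 2}}; |τ_{X×Y}| = 27.

Enumerate products U × V with U ∈ τ_X, V ∈ τ_Y (deduplicated):
  ∅ × ∅ = {} (∅)
  {f} × {1} = {(f,1)}
  {g} × {1} = {(g,1)}
  {h} × {1} = {(h,1)}
  {f} × {1, 2} = {(f,1), (f,2)}
  {f, g} × {1} = {(f,1), (g,1)}
  {f, h} × {1} = {(f,1), (h,1)}
  {g} × {1, 2} = {(g,1), (g,2)}
  {g, h} × {1} = {(g,1), (h,1)}
  {h} × {1, 2} = {(h,1), (h,2)}
  {f, g, h} × {1} = {(f,1), (g,1), (h,1)}
  {f, g} × {1, 2} = {(f,1), (f,2), (g,1), (g,2)}
  {f, h} × {1, 2} = {(f,1), (f,2), (h,1), (h,2)}
  {g, h} × {1, 2} = {(g,1), (g,2), (h,1), (h,2)}
  {f, g, h} × {1, 2} = {(f,1), (f,2), (g,1), (g,2), (h,1), (h,2)}
These 15 distinct sets form the basis B.
Close under arbitrary unions to get τ_{X×Y}; counting gives |τ_{X×Y}| = 27.


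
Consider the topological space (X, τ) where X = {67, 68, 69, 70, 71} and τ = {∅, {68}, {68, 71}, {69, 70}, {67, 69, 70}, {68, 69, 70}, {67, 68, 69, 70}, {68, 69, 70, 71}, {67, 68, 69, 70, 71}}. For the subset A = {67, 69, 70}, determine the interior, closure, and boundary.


int(A) = {67, 69, 70}, cl(A) = {67, 69, 70}, ∂A = ∅.

Closed sets in (X, τ) are complements of opens:
  closed(X, τ) = {∅, {67}, {71}, {67, 71}, {68, 71}, {67, 68, 71}, {67, 69, 70}, {67, 69, 70, 71}, {67, 68, 69, 70, 71}}.
int(A) = ⋃ {U ∈ τ : U ⊆ A}. Opens contained in A: ∅, {69, 70}, {67, 69, 70}.
Taking the union of these: int(A) = {67, 69, 70}.
cl(A) = ⋂ {C closed : A ⊆ C}. Closed sets containing A: {67, 69, 70}, {67, 69, 70, 71}, {67, 68, 69, 70, 71}.
Intersecting these: cl(A) = {67, 69, 70}.
∂A = cl(A) ∖ int(A) = {67, 69, 70} ∖ {67, 69, 70} = ∅.


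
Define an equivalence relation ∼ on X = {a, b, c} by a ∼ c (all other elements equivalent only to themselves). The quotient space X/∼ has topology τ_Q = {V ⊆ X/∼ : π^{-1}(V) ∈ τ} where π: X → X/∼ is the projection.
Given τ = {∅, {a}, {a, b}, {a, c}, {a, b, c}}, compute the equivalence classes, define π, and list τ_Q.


X/∼ = {[a=c], [b]}; |τ_Q| = 3.

Equivalence classes: [a=c], [b].
Quotient map π: X → X/∼ sends a ↦ [a=c], b ↦ [b], c ↦ [a=c].
For each subset V ⊆ X/∼, compute π^{-1}(V) ⊆ X and check whether π^{-1}(V) ∈ τ. V is open in τ_Q iff π^{-1}(V) ∈ τ.
  V = {}: π^{-1}(V) = ∅ ∈ τ ✓.
  V = {[a=c]}: π^{-1}(V) = {a, c} ∈ τ ✓.
  V = {[b]}: π^{-1}(V) = {b} ∉ τ ✗.
  V = {[a=c], [b]}: π^{-1}(V) = {a, b, c} ∈ τ ✓.
Open sets in the quotient: τ_Q = {{}, {[a=c]}, {[a=c], [b]}} (3 elements).


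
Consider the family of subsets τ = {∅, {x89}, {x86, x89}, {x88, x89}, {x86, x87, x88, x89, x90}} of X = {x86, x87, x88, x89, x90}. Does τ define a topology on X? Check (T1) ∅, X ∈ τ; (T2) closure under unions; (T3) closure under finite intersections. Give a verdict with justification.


τ is NOT a topology on X.

Axiom (T1): ∅ ∈ τ? Yes; X ∈ τ? Yes.
Axiom (T2/T3): check pairwise unions and intersections of members of τ.
Counterexample for (T2): {x86, x89} ∪ {x88, x89} = {x86, x88, x89} ∉ τ. Therefore τ is NOT a topology.


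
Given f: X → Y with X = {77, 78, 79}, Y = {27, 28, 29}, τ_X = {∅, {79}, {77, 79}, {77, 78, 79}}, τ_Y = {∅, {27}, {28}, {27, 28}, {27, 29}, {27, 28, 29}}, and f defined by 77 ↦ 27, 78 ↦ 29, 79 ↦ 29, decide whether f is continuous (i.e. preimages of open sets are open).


f is NOT continuous.

Compute f^{-1}(U) for each U ∈ τ_Y:
  U = ∅: f^{-1}(U) = ∅ ∈ τ_X ✓.
  U = {27}: f^{-1}(U) = {77} ∉ τ_X ✗.
  U = {28}: f^{-1}(U) = ∅ ∈ τ_X ✓.
  U = {27, 28}: f^{-1}(U) = {77} ∉ τ_X ✗.
  U = {27, 29}: f^{-1}(U) = {77, 78, 79} ∈ τ_X ✓.
  U = {27, 28, 29}: f^{-1}(U) = {77, 78, 79} ∈ τ_X ✓.
Found U = {27} with f^{-1}(U) = {77} not in τ_X. Therefore f is NOT continuous.


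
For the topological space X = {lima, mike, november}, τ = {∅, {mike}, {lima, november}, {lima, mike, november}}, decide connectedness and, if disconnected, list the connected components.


(X, τ) is disconnected; components = [{mike}, {lima, november}].

Find clopen sets (U ∈ τ with X ∖ U ∈ τ):
  U = ∅, X ∖ U = {lima, mike, november} — both open, so U is clopen.
  U = {mike}, X ∖ U = {lima, november} — both open, so U is clopen.
  U = {lima, november}, X ∖ U = {mike} — both open, so U is clopen.
  U = {lima, mike, november}, X ∖ U = ∅ — both open, so U is clopen.
Nontrivial clopen(s) exist: e.g. {lima, november}. So (X, τ) is disconnected.
Compute connected components by grouping points that agree on all clopens:
  component: {mike}
  component: {lima, november}


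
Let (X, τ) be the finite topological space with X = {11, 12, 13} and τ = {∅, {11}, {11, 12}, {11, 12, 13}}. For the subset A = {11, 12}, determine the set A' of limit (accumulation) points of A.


A' = {12, 13}

For each x ∈ X, list the open sets U ∈ τ with x ∈ U, then check whether U ∩ (A ∖ {x}) ≠ ∅ for every such U.
  x = 11: open {11} ∋ x has {11} ∩ (A ∖ {11}) = ∅, so x is NOT a limit point.
  x = 12: opens ∋ x are {11, 12}, {11, 12, 13}; each meets A ∖ {12}, so x IS a limit point.
  x = 13: opens ∋ x are {11, 12, 13}; each meets A ∖ {13}, so x IS a limit point.
Collecting: A' = {12, 13}.


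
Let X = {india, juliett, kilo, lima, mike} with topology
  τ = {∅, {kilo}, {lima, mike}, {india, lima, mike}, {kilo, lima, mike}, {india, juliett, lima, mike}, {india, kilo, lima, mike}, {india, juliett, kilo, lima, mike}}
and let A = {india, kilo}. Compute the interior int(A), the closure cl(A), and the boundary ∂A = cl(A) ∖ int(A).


int(A) = {kilo}, cl(A) = {india, juliett, kilo}, ∂A = {india, juliett}.

Closed sets in (X, τ) are complements of opens:
  closed(X, τ) = {∅, {juliett}, {kilo}, {india, juliett}, {juliett, kilo}, {india, juliett, kilo}, {india, juliett, lima, mike}, {india, juliett, kilo, lima, mike}}.
int(A) = ⋃ {U ∈ τ : U ⊆ A}. Opens contained in A: ∅, {kilo}.
Taking the union of these: int(A) = {kilo}.
cl(A) = ⋂ {C closed : A ⊆ C}. Closed sets containing A: {india, juliett, kilo}, {india, juliett, kilo, lima, mike}.
Intersecting these: cl(A) = {india, juliett, kilo}.
∂A = cl(A) ∖ int(A) = {india, juliett, kilo} ∖ {kilo} = {india, juliett}.


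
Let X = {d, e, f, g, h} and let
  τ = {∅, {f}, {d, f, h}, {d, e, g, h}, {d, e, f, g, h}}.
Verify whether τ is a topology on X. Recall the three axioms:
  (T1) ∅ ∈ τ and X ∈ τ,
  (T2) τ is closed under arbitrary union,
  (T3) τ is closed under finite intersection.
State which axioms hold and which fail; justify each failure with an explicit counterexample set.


τ is NOT a topology on X.

Axiom (T1): ∅ ∈ τ? Yes; X ∈ τ? Yes.
Axiom (T2/T3): check pairwise unions and intersections of members of τ.
Counterexample for (T3): {d, f, h} ∩ {d, e, g, h} = {d, h} ∉ τ. Therefore τ is NOT a topology.


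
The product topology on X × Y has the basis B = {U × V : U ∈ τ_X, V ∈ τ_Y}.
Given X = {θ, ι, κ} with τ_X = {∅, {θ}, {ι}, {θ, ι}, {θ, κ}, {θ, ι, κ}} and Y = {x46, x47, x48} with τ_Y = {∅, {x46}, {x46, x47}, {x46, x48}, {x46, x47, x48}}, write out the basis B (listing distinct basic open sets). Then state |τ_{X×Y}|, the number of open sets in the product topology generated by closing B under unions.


Basis B = {∅ × ∅, {θ} × {x46}, {ι} × {x46}, {θ} × {x46, x47}, {θ} × {x46, x48}, {θ, ι} × {x46}, {θ, κ} × {x46}, {ι} × {x46, x47}, {ι} × {x46, x48}, {θ} × {x46, x47, x48}, {θ, ι, κ} × {x46}, {ι} × {x46, x47, x48}, {θ, ι} × {x46, x47}, {θ, κ} × {x46, x47}, {θ, ι} × {x46, x48}, {θ, κ} × {x46, x48}, {θ, ι} × {x46, x47, x48}, {θ, κ} × {x46, x47, x48}, {θ, ι, κ} × {x46, x47}, {θ, ι, κ} × {x46, x48}, {θ, ι, κ} × {x46, x47, x48}}; |τ_{X×Y}| = 70.

Enumerate products U × V with U ∈ τ_X, V ∈ τ_Y (deduplicated):
  ∅ × ∅ = {} (∅)
  {θ} × {x46} = {(θ,x46)}
  {ι} × {x46} = {(ι,x46)}
  {θ} × {x46, x47} = {(θ,x46), (θ,x47)}
  {θ} × {x46, x48} = {(θ,x46), (θ,x48)}
  {θ, ι} × {x46} = {(θ,x46), (ι,x46)}
  {θ, κ} × {x46} = {(θ,x46), (κ,x46)}
  {ι} × {x46, x47} = {(ι,x46), (ι,x47)}
  {ι} × {x46, x48} = {(ι,x46), (ι,x48)}
  {θ} × {x46, x47, x48} = {(θ,x46), (θ,x47), (θ,x48)}
  {θ, ι, κ} × {x46} = {(θ,x46), (ι,x46), (κ,x46)}
  {ι} × {x46, x47, x48} = {(ι,x46), (ι,x47), (ι,x48)}
  {θ, ι} × {x46, x47} = {(θ,x46), (θ,x47), (ι,x46), (ι,x47)}
  {θ, κ} × {x46, x47} = {(θ,x46), (θ,x47), (κ,x46), (κ,x47)}
  {θ, ι} × {x46, x48} = {(θ,x46), (θ,x48), (ι,x46), (ι,x48)}
  {θ, κ} × {x46, x48} = {(θ,x46), (θ,x48), (κ,x46), (κ,x48)}
  {θ, ι} × {x46, x47, x48} = {(θ,x46), (θ,x47), (θ,x48), (ι,x46), (ι,x47), (ι,x48)}
  {θ, κ} × {x46, x47, x48} = {(θ,x46), (θ,x47), (θ,x48), (κ,x46), (κ,x47), (κ,x48)}
  {θ, ι, κ} × {x46, x47} = {(θ,x46), (θ,x47), (ι,x46), (ι,x47), (κ,x46), (κ,x47)}
  {θ, ι, κ} × {x46, x48} = {(θ,x46), (θ,x48), (ι,x46), (ι,x48), (κ,x46), (κ,x48)}
  {θ, ι, κ} × {x46, x47, x48} = {(θ,x46), (θ,x47), (θ,x48), (ι,x46), (ι,x47), (ι,x48), (κ,x46), (κ,x47), (κ,x48)}
These 21 distinct sets form the basis B.
Close under arbitrary unions to get τ_{X×Y}; counting gives |τ_{X×Y}| = 70.


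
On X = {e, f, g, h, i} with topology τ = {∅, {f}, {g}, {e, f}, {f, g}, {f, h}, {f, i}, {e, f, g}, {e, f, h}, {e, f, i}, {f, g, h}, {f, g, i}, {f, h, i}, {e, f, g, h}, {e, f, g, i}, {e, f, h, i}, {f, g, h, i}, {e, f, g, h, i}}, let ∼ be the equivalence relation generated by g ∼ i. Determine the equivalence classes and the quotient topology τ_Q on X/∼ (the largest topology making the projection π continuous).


X/∼ = {[e], [f], [g=i], [h]}; |τ_Q| = 9.

Equivalence classes: [e], [f], [g=i], [h].
Quotient map π: X → X/∼ sends e ↦ [e], f ↦ [f], g ↦ [g=i], h ↦ [h], i ↦ [g=i].
For each subset V ⊆ X/∼, compute π^{-1}(V) ⊆ X and check whether π^{-1}(V) ∈ τ. V is open in τ_Q iff π^{-1}(V) ∈ τ.
  V = {}: π^{-1}(V) = ∅ ∈ τ ✓.
  V = {[e]}: π^{-1}(V) = {e} ∉ τ ✗.
  V = {[f]}: π^{-1}(V) = {f} ∈ τ ✓.
  V = {[e], [f]}: π^{-1}(V) = {e, f} ∈ τ ✓.
  V = {[g=i]}: π^{-1}(V) = {g, i} ∉ τ ✗.
  V = {[e], [g=i]}: π^{-1}(V) = {e, g, i} ∉ τ ✗.
  V = {[f], [g=i]}: π^{-1}(V) = {f, g, i} ∈ τ ✓.
  V = {[e], [f], [g=i]}: π^{-1}(V) = {e, f, g, i} ∈ τ ✓.
  V = {[h]}: π^{-1}(V) = {h} ∉ τ ✗.
  V = {[e], [h]}: π^{-1}(V) = {e, h} ∉ τ ✗.
  V = {[f], [h]}: π^{-1}(V) = {f, h} ∈ τ ✓.
  V = {[e], [f], [h]}: π^{-1}(V) = {e, f, h} ∈ τ ✓.
  V = {[g=i], [h]}: π^{-1}(V) = {g, h, i} ∉ τ ✗.
  V = {[e], [g=i], [h]}: π^{-1}(V) = {e, g, h, i} ∉ τ ✗.
  V = {[f], [g=i], [h]}: π^{-1}(V) = {f, g, h, i} ∈ τ ✓.
  V = {[e], [f], [g=i], [h]}: π^{-1}(V) = {e, f, g, h, i} ∈ τ ✓.
Open sets in the quotient: τ_Q = {{}, {[f]}, {[e], [f]}, {[f], [g=i]}, {[e], [f], [g=i]}, {[f], [h]}, {[e], [f], [h]}, {[f], [g=i], [h]}, {[e], [f], [g=i], [h]}} (9 elements).


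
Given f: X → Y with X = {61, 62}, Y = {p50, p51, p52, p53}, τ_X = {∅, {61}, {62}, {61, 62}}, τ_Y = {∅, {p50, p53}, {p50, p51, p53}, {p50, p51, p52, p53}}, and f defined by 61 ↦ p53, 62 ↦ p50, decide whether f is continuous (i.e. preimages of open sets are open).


f IS continuous.

Compute f^{-1}(U) for each U ∈ τ_Y:
  U = ∅: f^{-1}(U) = ∅ ∈ τ_X ✓.
  U = {p50, p53}: f^{-1}(U) = {61, 62} ∈ τ_X ✓.
  U = {p50, p51, p53}: f^{-1}(U) = {61, 62} ∈ τ_X ✓.
  U = {p50, p51, p52, p53}: f^{-1}(U) = {61, 62} ∈ τ_X ✓.
Every preimage lies in τ_X, so f IS continuous.


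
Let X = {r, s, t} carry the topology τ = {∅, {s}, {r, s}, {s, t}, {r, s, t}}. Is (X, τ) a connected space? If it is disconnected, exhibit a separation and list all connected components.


(X, τ) is connected.

Find clopen sets (U ∈ τ with X ∖ U ∈ τ):
  U = ∅, X ∖ U = {r, s, t} — both open, so U is clopen.
  U = {r, s, t}, X ∖ U = ∅ — both open, so U is clopen.
Only trivial clopens (∅ and X) exist, so (X, τ) is connected.
Compute connected components by grouping points that agree on all clopens:
  component: {r, s, t}


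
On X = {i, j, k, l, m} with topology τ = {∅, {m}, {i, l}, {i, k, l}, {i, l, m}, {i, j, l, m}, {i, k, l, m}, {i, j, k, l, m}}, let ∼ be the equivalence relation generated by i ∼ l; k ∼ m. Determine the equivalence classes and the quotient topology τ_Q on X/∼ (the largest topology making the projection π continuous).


X/∼ = {[i=l], [j], [k=m]}; |τ_Q| = 4.

Equivalence classes: [i=l], [j], [k=m].
Quotient map π: X → X/∼ sends i ↦ [i=l], j ↦ [j], k ↦ [k=m], l ↦ [i=l], m ↦ [k=m].
For each subset V ⊆ X/∼, compute π^{-1}(V) ⊆ X and check whether π^{-1}(V) ∈ τ. V is open in τ_Q iff π^{-1}(V) ∈ τ.
  V = {}: π^{-1}(V) = ∅ ∈ τ ✓.
  V = {[i=l]}: π^{-1}(V) = {i, l} ∈ τ ✓.
  V = {[j]}: π^{-1}(V) = {j} ∉ τ ✗.
  V = {[i=l], [j]}: π^{-1}(V) = {i, j, l} ∉ τ ✗.
  V = {[k=m]}: π^{-1}(V) = {k, m} ∉ τ ✗.
  V = {[i=l], [k=m]}: π^{-1}(V) = {i, k, l, m} ∈ τ ✓.
  V = {[j], [k=m]}: π^{-1}(V) = {j, k, m} ∉ τ ✗.
  V = {[i=l], [j], [k=m]}: π^{-1}(V) = {i, j, k, l, m} ∈ τ ✓.
Open sets in the quotient: τ_Q = {{}, {[i=l]}, {[i=l], [k=m]}, {[i=l], [j], [k=m]}} (4 elements).


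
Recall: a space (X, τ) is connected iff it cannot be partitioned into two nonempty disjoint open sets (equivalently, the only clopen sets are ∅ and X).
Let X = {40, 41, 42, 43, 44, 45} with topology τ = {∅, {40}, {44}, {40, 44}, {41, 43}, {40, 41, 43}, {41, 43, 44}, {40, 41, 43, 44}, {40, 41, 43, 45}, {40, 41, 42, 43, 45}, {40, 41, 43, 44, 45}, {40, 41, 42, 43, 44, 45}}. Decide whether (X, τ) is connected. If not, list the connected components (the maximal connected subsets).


(X, τ) is disconnected; components = [{44}, {40, 41, 42, 43, 45}].

Find clopen sets (U ∈ τ with X ∖ U ∈ τ):
  U = ∅, X ∖ U = {40, 41, 42, 43, 44, 45} — both open, so U is clopen.
  U = {44}, X ∖ U = {40, 41, 42, 43, 45} — both open, so U is clopen.
  U = {40, 41, 42, 43, 45}, X ∖ U = {44} — both open, so U is clopen.
  U = {40, 41, 42, 43, 44, 45}, X ∖ U = ∅ — both open, so U is clopen.
Nontrivial clopen(s) exist: e.g. {40, 41, 42, 43, 45}. So (X, τ) is disconnected.
Compute connected components by grouping points that agree on all clopens:
  component: {44}
  component: {40, 41, 42, 43, 45}


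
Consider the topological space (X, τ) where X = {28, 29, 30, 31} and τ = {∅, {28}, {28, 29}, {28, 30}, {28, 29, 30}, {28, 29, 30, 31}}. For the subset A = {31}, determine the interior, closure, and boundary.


int(A) = ∅, cl(A) = {31}, ∂A = {31}.

Closed sets in (X, τ) are complements of opens:
  closed(X, τ) = {∅, {31}, {29, 31}, {30, 31}, {29, 30, 31}, {28, 29, 30, 31}}.
int(A) = ⋃ {U ∈ τ : U ⊆ A}. Opens contained in A: ∅.
Taking the union of these: int(A) = ∅.
cl(A) = ⋂ {C closed : A ⊆ C}. Closed sets containing A: {31}, {29, 31}, {30, 31}, {29, 30, 31}, {28, 29, 30, 31}.
Intersecting these: cl(A) = {31}.
∂A = cl(A) ∖ int(A) = {31} ∖ ∅ = {31}.


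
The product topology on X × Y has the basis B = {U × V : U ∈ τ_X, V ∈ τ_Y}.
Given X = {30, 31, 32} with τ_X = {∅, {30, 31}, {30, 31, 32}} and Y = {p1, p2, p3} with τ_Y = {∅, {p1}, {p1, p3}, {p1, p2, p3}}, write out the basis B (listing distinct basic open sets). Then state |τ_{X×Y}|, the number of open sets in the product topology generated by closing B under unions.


Basis B = {∅ × ∅, {30, 31} × {p1}, {30, 31, 32} × {p1}, {30, 31} × {p1, p3}, {30, 31} × {p1, p2, p3}, {30, 31, 32} × {p1, p3}, {30, 31, 32} × {p1, p2, p3}}; |τ_{X×Y}| = 10.

Enumerate products U × V with U ∈ τ_X, V ∈ τ_Y (deduplicated):
  ∅ × ∅ = {} (∅)
  {30, 31} × {p1} = {(30,p1), (31,p1)}
  {30, 31, 32} × {p1} = {(30,p1), (31,p1), (32,p1)}
  {30, 31} × {p1, p3} = {(30,p1), (30,p3), (31,p1), (31,p3)}
  {30, 31} × {p1, p2, p3} = {(30,p1), (30,p2), (30,p3), (31,p1), (31,p2), (31,p3)}
  {30, 31, 32} × {p1, p3} = {(30,p1), (30,p3), (31,p1), (31,p3), (32,p1), (32,p3)}
  {30, 31, 32} × {p1, p2, p3} = {(30,p1), (30,p2), (30,p3), (31,p1), (31,p2), (31,p3), (32,p1), (32,p2), (32,p3)}
These 7 distinct sets form the basis B.
Close under arbitrary unions to get τ_{X×Y}; counting gives |τ_{X×Y}| = 10.


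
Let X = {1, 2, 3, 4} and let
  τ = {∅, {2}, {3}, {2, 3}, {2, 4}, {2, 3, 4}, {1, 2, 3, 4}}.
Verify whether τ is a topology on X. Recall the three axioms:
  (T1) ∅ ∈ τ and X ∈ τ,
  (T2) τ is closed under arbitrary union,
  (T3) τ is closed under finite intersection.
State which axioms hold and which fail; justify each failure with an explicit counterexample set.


τ IS a topology on X.

Axiom (T1): ∅ ∈ τ? Yes; X ∈ τ? Yes.
Axiom (T2/T3): check pairwise unions and intersections of members of τ.
All pairwise intersections and unions checked — each lies in τ. Therefore τ satisfies (T1), (T2), (T3): it IS a topology on X.


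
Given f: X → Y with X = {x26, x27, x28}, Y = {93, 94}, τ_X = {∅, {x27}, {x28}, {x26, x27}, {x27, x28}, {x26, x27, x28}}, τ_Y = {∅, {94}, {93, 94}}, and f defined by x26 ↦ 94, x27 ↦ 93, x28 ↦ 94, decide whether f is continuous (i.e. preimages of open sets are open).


f is NOT continuous.

Compute f^{-1}(U) for each U ∈ τ_Y:
  U = ∅: f^{-1}(U) = ∅ ∈ τ_X ✓.
  U = {94}: f^{-1}(U) = {x26, x28} ∉ τ_X ✗.
  U = {93, 94}: f^{-1}(U) = {x26, x27, x28} ∈ τ_X ✓.
Found U = {94} with f^{-1}(U) = {x26, x28} not in τ_X. Therefore f is NOT continuous.


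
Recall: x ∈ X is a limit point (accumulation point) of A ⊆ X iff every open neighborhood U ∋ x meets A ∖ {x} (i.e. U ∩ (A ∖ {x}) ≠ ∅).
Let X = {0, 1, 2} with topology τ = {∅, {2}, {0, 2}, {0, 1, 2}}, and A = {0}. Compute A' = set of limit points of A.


A' = {1}

For each x ∈ X, list the open sets U ∈ τ with x ∈ U, then check whether U ∩ (A ∖ {x}) ≠ ∅ for every such U.
  x = 0: open {0, 2} ∋ x has {0, 2} ∩ (A ∖ {0}) = ∅, so x is NOT a limit point.
  x = 1: opens ∋ x are {0, 1, 2}; each meets A ∖ {1}, so x IS a limit point.
  x = 2: open {2} ∋ x has {2} ∩ (A ∖ {2}) = ∅, so x is NOT a limit point.
Collecting: A' = {1}.


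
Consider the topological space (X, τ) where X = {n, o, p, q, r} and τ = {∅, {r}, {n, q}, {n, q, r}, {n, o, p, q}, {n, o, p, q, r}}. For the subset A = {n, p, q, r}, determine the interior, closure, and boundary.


int(A) = {n, q, r}, cl(A) = {n, o, p, q, r}, ∂A = {o, p}.

Closed sets in (X, τ) are complements of opens:
  closed(X, τ) = {∅, {r}, {o, p}, {o, p, r}, {n, o, p, q}, {n, o, p, q, r}}.
int(A) = ⋃ {U ∈ τ : U ⊆ A}. Opens contained in A: ∅, {r}, {n, q}, {n, q, r}.
Taking the union of these: int(A) = {n, q, r}.
cl(A) = ⋂ {C closed : A ⊆ C}. Closed sets containing A: {n, o, p, q, r}.
Intersecting these: cl(A) = {n, o, p, q, r}.
∂A = cl(A) ∖ int(A) = {n, o, p, q, r} ∖ {n, q, r} = {o, p}.


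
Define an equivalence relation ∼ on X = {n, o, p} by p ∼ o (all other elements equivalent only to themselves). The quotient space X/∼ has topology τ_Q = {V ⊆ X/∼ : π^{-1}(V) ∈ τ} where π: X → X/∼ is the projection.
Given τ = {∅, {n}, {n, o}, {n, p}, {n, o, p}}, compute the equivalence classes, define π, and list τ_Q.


X/∼ = {[n], [o=p]}; |τ_Q| = 3.

Equivalence classes: [n], [o=p].
Quotient map π: X → X/∼ sends n ↦ [n], o ↦ [o=p], p ↦ [o=p].
For each subset V ⊆ X/∼, compute π^{-1}(V) ⊆ X and check whether π^{-1}(V) ∈ τ. V is open in τ_Q iff π^{-1}(V) ∈ τ.
  V = {}: π^{-1}(V) = ∅ ∈ τ ✓.
  V = {[n]}: π^{-1}(V) = {n} ∈ τ ✓.
  V = {[o=p]}: π^{-1}(V) = {o, p} ∉ τ ✗.
  V = {[n], [o=p]}: π^{-1}(V) = {n, o, p} ∈ τ ✓.
Open sets in the quotient: τ_Q = {{}, {[n]}, {[n], [o=p]}} (3 elements).


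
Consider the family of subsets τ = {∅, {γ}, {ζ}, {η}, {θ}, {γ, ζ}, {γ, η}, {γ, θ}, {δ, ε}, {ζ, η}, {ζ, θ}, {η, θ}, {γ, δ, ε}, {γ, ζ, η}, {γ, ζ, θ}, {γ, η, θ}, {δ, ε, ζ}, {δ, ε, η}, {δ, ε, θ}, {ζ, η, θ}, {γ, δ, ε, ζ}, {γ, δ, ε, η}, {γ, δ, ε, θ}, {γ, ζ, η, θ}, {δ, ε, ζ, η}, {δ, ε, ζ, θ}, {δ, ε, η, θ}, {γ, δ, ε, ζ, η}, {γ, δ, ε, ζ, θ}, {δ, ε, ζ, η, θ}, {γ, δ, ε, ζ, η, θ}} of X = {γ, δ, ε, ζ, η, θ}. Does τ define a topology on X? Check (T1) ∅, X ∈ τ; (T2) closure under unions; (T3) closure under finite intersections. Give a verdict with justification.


τ is NOT a topology on X.

Axiom (T1): ∅ ∈ τ? Yes; X ∈ τ? Yes.
Axiom (T2/T3): check pairwise unions and intersections of members of τ.
Counterexample for (T2): {γ} ∪ {δ, ε, η, θ} = {γ, δ, ε, η, θ} ∉ τ. Therefore τ is NOT a topology.


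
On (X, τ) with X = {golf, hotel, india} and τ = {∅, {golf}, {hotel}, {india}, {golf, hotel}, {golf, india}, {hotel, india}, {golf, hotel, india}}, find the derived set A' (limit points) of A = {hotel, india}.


A' = ∅

For each x ∈ X, list the open sets U ∈ τ with x ∈ U, then check whether U ∩ (A ∖ {x}) ≠ ∅ for every such U.
  x = golf: open {golf} ∋ x has {golf} ∩ (A ∖ {golf}) = ∅, so x is NOT a limit point.
  x = hotel: open {hotel} ∋ x has {hotel} ∩ (A ∖ {hotel}) = ∅, so x is NOT a limit point.
  x = india: open {india} ∋ x has {india} ∩ (A ∖ {india}) = ∅, so x is NOT a limit point.
Collecting: A' = ∅.


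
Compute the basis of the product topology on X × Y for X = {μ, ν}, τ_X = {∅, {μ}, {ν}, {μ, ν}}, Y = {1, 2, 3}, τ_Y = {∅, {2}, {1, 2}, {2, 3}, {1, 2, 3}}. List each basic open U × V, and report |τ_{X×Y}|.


Basis B = {∅ × ∅, {μ} × {2}, {ν} × {2}, {μ} × {1, 2}, {μ} × {2, 3}, {μ, ν} × {2}, {ν} × {1, 2}, {ν} × {2, 3}, {μ} × {1, 2, 3}, {ν} × {1, 2, 3}, {μ, ν} × {1, 2}, {μ, ν} × {2, 3}, {μ, ν} × {1, 2, 3}}; |τ_{X×Y}| = 25.

Enumerate products U × V with U ∈ τ_X, V ∈ τ_Y (deduplicated):
  ∅ × ∅ = {} (∅)
  {μ} × {2} = {(μ,2)}
  {ν} × {2} = {(ν,2)}
  {μ} × {1, 2} = {(μ,1), (μ,2)}
  {μ} × {2, 3} = {(μ,2), (μ,3)}
  {μ, ν} × {2} = {(μ,2), (ν,2)}
  {ν} × {1, 2} = {(ν,1), (ν,2)}
  {ν} × {2, 3} = {(ν,2), (ν,3)}
  {μ} × {1, 2, 3} = {(μ,1), (μ,2), (μ,3)}
  {ν} × {1, 2, 3} = {(ν,1), (ν,2), (ν,3)}
  {μ, ν} × {1, 2} = {(μ,1), (μ,2), (ν,1), (ν,2)}
  {μ, ν} × {2, 3} = {(μ,2), (μ,3), (ν,2), (ν,3)}
  {μ, ν} × {1, 2, 3} = {(μ,1), (μ,2), (μ,3), (ν,1), (ν,2), (ν,3)}
These 13 distinct sets form the basis B.
Close under arbitrary unions to get τ_{X×Y}; counting gives |τ_{X×Y}| = 25.


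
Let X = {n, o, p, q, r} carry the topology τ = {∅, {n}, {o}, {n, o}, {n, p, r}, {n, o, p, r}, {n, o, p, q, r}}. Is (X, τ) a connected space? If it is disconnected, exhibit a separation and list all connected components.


(X, τ) is connected.

Find clopen sets (U ∈ τ with X ∖ U ∈ τ):
  U = ∅, X ∖ U = {n, o, p, q, r} — both open, so U is clopen.
  U = {n, o, p, q, r}, X ∖ U = ∅ — both open, so U is clopen.
Only trivial clopens (∅ and X) exist, so (X, τ) is connected.
Compute connected components by grouping points that agree on all clopens:
  component: {n, o, p, q, r}


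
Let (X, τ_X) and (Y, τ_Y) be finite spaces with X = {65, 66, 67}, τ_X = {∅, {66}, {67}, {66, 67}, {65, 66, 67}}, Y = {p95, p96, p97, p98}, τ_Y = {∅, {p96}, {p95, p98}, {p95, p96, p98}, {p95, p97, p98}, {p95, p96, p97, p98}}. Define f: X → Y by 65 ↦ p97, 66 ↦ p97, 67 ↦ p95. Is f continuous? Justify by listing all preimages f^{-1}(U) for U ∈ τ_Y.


f IS continuous.

Compute f^{-1}(U) for each U ∈ τ_Y:
  U = ∅: f^{-1}(U) = ∅ ∈ τ_X ✓.
  U = {p96}: f^{-1}(U) = ∅ ∈ τ_X ✓.
  U = {p95, p98}: f^{-1}(U) = {67} ∈ τ_X ✓.
  U = {p95, p96, p98}: f^{-1}(U) = {67} ∈ τ_X ✓.
  U = {p95, p97, p98}: f^{-1}(U) = {65, 66, 67} ∈ τ_X ✓.
  U = {p95, p96, p97, p98}: f^{-1}(U) = {65, 66, 67} ∈ τ_X ✓.
Every preimage lies in τ_X, so f IS continuous.


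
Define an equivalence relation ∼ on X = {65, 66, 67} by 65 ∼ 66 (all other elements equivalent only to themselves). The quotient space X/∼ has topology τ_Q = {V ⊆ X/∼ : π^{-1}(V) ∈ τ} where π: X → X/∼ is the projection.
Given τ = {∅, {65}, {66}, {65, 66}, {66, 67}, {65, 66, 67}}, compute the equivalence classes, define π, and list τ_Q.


X/∼ = {[65=66], [67]}; |τ_Q| = 3.

Equivalence classes: [65=66], [67].
Quotient map π: X → X/∼ sends 65 ↦ [65=66], 66 ↦ [65=66], 67 ↦ [67].
For each subset V ⊆ X/∼, compute π^{-1}(V) ⊆ X and check whether π^{-1}(V) ∈ τ. V is open in τ_Q iff π^{-1}(V) ∈ τ.
  V = {}: π^{-1}(V) = ∅ ∈ τ ✓.
  V = {[65=66]}: π^{-1}(V) = {65, 66} ∈ τ ✓.
  V = {[67]}: π^{-1}(V) = {67} ∉ τ ✗.
  V = {[65=66], [67]}: π^{-1}(V) = {65, 66, 67} ∈ τ ✓.
Open sets in the quotient: τ_Q = {{}, {[65=66]}, {[65=66], [67]}} (3 elements).


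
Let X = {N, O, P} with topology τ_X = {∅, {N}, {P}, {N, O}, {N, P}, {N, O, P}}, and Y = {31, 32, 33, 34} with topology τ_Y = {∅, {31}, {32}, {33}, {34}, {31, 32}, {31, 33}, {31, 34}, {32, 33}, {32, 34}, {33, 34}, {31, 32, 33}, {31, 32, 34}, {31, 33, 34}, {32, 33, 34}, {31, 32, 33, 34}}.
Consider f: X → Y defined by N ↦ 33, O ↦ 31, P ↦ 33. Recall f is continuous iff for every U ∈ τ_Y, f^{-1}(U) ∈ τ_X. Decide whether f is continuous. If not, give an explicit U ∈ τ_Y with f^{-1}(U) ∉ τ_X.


f is NOT continuous.

Compute f^{-1}(U) for each U ∈ τ_Y:
  U = ∅: f^{-1}(U) = ∅ ∈ τ_X ✓.
  U = {31}: f^{-1}(U) = {O} ∉ τ_X ✗.
  U = {32}: f^{-1}(U) = ∅ ∈ τ_X ✓.
  U = {33}: f^{-1}(U) = {N, P} ∈ τ_X ✓.
  U = {34}: f^{-1}(U) = ∅ ∈ τ_X ✓.
  U = {31, 32}: f^{-1}(U) = {O} ∉ τ_X ✗.
  U = {31, 33}: f^{-1}(U) = {N, O, P} ∈ τ_X ✓.
  U = {31, 34}: f^{-1}(U) = {O} ∉ τ_X ✗.
  U = {32, 33}: f^{-1}(U) = {N, P} ∈ τ_X ✓.
  U = {32, 34}: f^{-1}(U) = ∅ ∈ τ_X ✓.
  U = {33, 34}: f^{-1}(U) = {N, P} ∈ τ_X ✓.
  U = {31, 32, 33}: f^{-1}(U) = {N, O, P} ∈ τ_X ✓.
  U = {31, 32, 34}: f^{-1}(U) = {O} ∉ τ_X ✗.
  U = {31, 33, 34}: f^{-1}(U) = {N, O, P} ∈ τ_X ✓.
  U = {32, 33, 34}: f^{-1}(U) = {N, P} ∈ τ_X ✓.
  U = {31, 32, 33, 34}: f^{-1}(U) = {N, O, P} ∈ τ_X ✓.
Found U = {31} with f^{-1}(U) = {O} not in τ_X. Therefore f is NOT continuous.


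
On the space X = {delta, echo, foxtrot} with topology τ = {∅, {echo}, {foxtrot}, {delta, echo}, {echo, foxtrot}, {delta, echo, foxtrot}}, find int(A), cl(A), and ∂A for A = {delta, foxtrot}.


int(A) = {foxtrot}, cl(A) = {delta, foxtrot}, ∂A = {delta}.

Closed sets in (X, τ) are complements of opens:
  closed(X, τ) = {∅, {delta}, {foxtrot}, {delta, echo}, {delta, foxtrot}, {delta, echo, foxtrot}}.
int(A) = ⋃ {U ∈ τ : U ⊆ A}. Opens contained in A: ∅, {foxtrot}.
Taking the union of these: int(A) = {foxtrot}.
cl(A) = ⋂ {C closed : A ⊆ C}. Closed sets containing A: {delta, foxtrot}, {delta, echo, foxtrot}.
Intersecting these: cl(A) = {delta, foxtrot}.
∂A = cl(A) ∖ int(A) = {delta, foxtrot} ∖ {foxtrot} = {delta}.
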